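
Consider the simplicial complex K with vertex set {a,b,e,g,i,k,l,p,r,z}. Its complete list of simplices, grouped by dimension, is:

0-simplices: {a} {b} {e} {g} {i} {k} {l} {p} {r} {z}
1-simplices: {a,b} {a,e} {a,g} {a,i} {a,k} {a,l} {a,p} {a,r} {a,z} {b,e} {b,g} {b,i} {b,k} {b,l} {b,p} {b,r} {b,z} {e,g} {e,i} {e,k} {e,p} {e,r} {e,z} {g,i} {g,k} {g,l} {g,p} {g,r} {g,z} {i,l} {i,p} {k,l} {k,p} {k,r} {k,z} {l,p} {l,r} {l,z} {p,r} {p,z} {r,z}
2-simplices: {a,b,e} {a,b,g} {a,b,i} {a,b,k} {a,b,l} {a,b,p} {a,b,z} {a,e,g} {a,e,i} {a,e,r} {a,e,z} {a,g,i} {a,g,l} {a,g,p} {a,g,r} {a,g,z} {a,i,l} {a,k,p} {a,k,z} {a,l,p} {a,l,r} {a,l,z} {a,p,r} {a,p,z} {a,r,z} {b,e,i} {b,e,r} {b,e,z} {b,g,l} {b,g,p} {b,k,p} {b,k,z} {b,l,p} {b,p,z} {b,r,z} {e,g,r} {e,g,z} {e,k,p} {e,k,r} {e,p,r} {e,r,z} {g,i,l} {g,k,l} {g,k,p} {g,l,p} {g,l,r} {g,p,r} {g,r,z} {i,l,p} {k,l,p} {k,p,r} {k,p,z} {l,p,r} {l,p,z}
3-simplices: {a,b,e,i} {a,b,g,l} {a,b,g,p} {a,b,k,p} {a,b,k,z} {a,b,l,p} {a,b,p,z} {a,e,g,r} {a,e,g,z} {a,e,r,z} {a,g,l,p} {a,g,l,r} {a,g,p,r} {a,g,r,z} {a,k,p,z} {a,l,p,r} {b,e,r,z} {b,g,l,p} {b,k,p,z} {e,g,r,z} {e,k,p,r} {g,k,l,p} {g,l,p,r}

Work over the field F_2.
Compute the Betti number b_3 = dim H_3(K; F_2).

n_0=10 n_1=41 n_2=54 n_3=23  [Z2]
∂1: piv[ab,ae,ag,ai,ak,al,ap,ar,az] rk=9  ker:be,bg,bi,bk,bl,bp,br,bz,eg,ei,ek,ep,er,ez,gi,gk,gl,gp,gr,gz,il,ip,kl,kp,kr,kz,lp,lr,lz,pr,pz,rz
∂2: piv[abe,abg,abi,abk,abl,abp,abz,aeg,aei,aer,aez,agi,agl,agp,agr,agz,ail,akp,akz,alp,alr,alz,apr,apz,arz,ber,ekp,ekr,epr,gkl,gkp,ilp] rk=32  ker:bei,bez,bgl,bgp,bkp,bkz,blp,bpz,brz,egr,egz,erz,gil,glp,glr,gpr,grz,klp,kpr,kpz,lpr,lpz
∂3: piv[abei,abgl,abgp,abkp,abkz,ablp,abpz,aegr,aegz,aerz,aglp,aglr,agpr,agrz,akpz,alpr,berz,ekpr,gklp] rk=19  ker:bglp,bkpz,egrz,glpr
b_3=(23−19)−0=4

b_3=4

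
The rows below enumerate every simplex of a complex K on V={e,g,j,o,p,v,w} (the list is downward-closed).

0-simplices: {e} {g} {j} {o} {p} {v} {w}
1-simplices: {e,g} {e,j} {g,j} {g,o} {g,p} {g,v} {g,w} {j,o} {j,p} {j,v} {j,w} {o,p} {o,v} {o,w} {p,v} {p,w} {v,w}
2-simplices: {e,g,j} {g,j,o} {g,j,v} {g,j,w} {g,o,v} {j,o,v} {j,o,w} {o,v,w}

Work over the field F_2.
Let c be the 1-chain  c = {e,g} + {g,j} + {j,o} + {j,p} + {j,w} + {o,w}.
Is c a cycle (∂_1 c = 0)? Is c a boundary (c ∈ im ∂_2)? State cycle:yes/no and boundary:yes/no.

n_0=7 n_1=17 n_2=8  [Z2]
∂1: piv[eg,ej,go,gp,gv,gw] rk=6  ker:gj,jo,jp,jv,jw,op,ov,ow,pv,pw,vw
∂2: piv[egj,gjo,gjv,gjw,gov,jow,ovw] rk=7  ker:jov
∂1c = {e} + {p}

cycle:no boundary:no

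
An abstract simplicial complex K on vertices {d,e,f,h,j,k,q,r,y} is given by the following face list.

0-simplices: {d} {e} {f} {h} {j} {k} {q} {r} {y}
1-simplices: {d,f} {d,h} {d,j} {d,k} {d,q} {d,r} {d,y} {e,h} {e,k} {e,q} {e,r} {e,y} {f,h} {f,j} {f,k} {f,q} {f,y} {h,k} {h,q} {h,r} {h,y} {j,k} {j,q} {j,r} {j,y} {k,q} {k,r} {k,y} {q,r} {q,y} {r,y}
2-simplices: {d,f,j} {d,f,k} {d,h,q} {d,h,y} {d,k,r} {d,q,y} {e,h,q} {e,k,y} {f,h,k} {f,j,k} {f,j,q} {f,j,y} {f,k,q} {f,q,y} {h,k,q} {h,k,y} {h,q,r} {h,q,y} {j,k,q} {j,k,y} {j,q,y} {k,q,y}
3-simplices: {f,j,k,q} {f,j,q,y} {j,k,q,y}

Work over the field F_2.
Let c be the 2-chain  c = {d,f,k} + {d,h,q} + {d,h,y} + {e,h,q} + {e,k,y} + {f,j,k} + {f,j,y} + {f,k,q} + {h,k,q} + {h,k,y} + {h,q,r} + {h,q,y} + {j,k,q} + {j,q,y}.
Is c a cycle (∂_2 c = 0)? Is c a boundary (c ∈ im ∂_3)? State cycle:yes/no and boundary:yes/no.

n_0=9 n_1=31 n_2=22 n_3=3  [Z2]
∂1: piv[df,dh,dj,dk,dq,dr,dy,eh] rk=8  ker:ek,eq,er,ey,fh,fj,fk,fq,fy,hk,hq,hr,hy,jk,jq,jr,jy,kq,kr,ky,qr,qy,ry
∂2: piv[dfj,dfk,dhq,dhy,dkr,dqy,ehq,eky,fhk,fjk,fjq,fjy,fkq,fqy,hkq,hky,hqr] rk=17  ker:hqy,jkq,jky,jqy,kqy
∂3: piv[fjkq,fjqy,jkqy] rk=3
∂2c = {d,f} + {d,k} + {d,q} + {d,y} + {e,h} + {e,k} + {e,q} + {e,y} + {f,k} + {f,q} + {f,y} + {h,q} + {h,r} + {h,y} + {k,q} + {q,r}

cycle:no boundary:no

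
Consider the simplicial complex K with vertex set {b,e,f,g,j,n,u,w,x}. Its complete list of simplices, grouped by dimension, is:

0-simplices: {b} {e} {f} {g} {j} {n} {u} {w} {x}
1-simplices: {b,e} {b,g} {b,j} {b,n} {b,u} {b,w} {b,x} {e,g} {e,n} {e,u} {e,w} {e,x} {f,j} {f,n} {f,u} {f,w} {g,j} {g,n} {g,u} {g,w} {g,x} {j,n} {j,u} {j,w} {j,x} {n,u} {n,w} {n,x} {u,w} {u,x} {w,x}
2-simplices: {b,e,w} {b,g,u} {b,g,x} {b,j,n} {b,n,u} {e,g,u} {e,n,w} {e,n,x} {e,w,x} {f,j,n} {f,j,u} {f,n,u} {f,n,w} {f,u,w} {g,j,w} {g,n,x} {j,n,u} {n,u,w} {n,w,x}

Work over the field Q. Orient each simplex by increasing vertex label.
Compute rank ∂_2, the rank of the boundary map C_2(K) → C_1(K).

n_0=9 n_1=31 n_2=19  [Q]
∂1: piv[be,bg,bj,bn,bu,bw,bx,fj] rk=8  ker:eg,en,eu,ew,ex,fn,fu,fw,gj,gn,gu,gw,gx,jn,ju,jw,jx,nu,nw,nx,uw,ux,wx
∂2: piv[bew,bgu,bgx,bjn,bnu,egu,enw,enx,ewx,fjn,fju,fnu,fnw,fuw,gjw,gnx] rk=16  ker:jnu,nuw,nwx
rk∂_2=16

rank∂_2=16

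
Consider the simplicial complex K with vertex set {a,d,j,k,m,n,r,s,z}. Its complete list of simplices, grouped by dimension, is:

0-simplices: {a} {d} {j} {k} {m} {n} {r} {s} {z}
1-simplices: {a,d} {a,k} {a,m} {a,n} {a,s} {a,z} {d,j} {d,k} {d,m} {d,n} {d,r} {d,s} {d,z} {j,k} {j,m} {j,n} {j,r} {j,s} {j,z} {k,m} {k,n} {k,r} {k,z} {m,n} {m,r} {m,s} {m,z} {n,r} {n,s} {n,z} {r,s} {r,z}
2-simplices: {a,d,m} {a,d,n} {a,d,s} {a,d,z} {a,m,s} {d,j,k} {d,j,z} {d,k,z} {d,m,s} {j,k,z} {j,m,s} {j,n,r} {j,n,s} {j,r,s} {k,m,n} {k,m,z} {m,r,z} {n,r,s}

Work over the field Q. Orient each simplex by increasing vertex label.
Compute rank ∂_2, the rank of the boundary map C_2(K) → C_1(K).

rank∂_2=15

n_0=9 n_1=32 n_2=18  [Q]
∂1: piv[ad,ak,am,an,as,az,dj,dr] rk=8  ker:dk,dm,dn,ds,dz,jk,jm,jn,jr,js,jz,km,kn,kr,kz,mn,mr,ms,mz,nr,ns,nz,rs,rz
∂2: piv[adm,adn,ads,adz,ams,djk,djz,dkz,jms,jnr,jns,jrs,kmn,kmz,mrz] rk=15  ker:dms,jkz,nrs
rk∂_2=15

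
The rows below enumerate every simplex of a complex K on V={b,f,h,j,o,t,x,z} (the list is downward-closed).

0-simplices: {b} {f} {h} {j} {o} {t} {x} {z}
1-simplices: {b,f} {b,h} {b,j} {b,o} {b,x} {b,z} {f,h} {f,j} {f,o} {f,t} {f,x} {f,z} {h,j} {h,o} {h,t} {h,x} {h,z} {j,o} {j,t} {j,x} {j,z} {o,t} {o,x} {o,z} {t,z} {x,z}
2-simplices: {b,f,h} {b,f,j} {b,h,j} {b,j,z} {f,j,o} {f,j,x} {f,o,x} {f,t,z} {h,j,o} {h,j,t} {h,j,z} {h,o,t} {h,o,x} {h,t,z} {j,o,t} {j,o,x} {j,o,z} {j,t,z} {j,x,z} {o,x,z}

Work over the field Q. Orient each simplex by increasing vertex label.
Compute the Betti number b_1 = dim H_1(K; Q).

n_0=8 n_1=26 n_2=20  [Q]
∂1: piv[bf,bh,bj,bo,bx,bz,ft] rk=7  ker:fh,fj,fo,fx,fz,hj,ho,ht,hx,hz,jo,jt,jx,jz,ot,ox,oz,tz,xz
∂2: piv[bfh,bfj,bhj,bjz,fjo,fjx,fox,ftz,hjo,hjt,hjz,hot,hox,htz,joz,jxz] rk=16  ker:jot,jox,jtz,oxz
b_1=(26−7)−16=3

b_1=3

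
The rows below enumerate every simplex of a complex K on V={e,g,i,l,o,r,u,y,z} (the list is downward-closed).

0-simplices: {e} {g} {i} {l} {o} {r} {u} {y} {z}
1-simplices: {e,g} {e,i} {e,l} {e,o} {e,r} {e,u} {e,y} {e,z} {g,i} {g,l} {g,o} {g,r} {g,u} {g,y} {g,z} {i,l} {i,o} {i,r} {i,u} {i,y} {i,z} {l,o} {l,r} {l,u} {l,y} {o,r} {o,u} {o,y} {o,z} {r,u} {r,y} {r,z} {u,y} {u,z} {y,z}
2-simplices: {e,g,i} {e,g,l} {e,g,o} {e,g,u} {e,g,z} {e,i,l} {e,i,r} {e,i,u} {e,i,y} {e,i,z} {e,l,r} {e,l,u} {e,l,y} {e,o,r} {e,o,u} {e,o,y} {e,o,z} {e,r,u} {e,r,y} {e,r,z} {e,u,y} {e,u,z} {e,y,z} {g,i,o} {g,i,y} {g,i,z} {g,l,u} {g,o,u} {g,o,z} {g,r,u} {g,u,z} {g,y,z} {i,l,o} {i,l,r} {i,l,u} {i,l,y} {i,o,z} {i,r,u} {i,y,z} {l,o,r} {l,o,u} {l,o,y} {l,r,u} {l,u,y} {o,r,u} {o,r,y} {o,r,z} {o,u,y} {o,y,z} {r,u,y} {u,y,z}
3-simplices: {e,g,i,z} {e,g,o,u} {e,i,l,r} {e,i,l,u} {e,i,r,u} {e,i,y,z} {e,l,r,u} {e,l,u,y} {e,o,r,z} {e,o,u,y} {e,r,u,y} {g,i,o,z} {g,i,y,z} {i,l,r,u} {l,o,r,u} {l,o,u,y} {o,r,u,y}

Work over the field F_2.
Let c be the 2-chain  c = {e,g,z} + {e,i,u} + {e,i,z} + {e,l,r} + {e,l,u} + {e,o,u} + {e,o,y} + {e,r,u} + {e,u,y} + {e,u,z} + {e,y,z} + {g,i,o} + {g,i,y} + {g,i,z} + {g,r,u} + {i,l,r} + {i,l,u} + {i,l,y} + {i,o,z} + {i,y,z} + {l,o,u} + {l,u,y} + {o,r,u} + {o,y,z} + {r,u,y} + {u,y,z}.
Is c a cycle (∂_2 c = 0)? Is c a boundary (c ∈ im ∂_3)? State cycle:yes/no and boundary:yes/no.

n_0=9 n_1=35 n_2=51 n_3=17  [Z2]
∂1: piv[eg,ei,el,eo,er,eu,ey,ez] rk=8  ker:gi,gl,go,gr,gu,gy,gz,il,io,ir,iu,iy,iz,lo,lr,lu,ly,or,ou,oy,oz,ru,ry,rz,uy,uz,yz
∂2: piv[egi,egl,ego,egu,egz,eil,eir,eiu,eiy,eiz,elr,elu,ely,eor,eou,eoy,eoz,eru,ery,erz,euy,euz,eyz,gio,giy,gru,ilo] rk=27  ker:giz,glu,gou,goz,guz,gyz,ilr,ilu,ily,ioz,iru,iyz,lor,lou,loy,lru,luy,oru,ory,orz,ouy,oyz,ruy,uyz
∂3: piv[egiz,egou,eilr,eilu,eiru,eiyz,elru,eluy,eorz,eouy,eruy,gioz,giyz,loru,louy,oruy] rk=16  ker:ilru
∂2c = {e,g} + {e,y} + {g,i} + {g,o} + {g,r} + {g,u} + {g,y} + {i,l} + {i,r} + {i,y} + {l,o} + {o,r} + {o,u} + {r,y}

cycle:no boundary:no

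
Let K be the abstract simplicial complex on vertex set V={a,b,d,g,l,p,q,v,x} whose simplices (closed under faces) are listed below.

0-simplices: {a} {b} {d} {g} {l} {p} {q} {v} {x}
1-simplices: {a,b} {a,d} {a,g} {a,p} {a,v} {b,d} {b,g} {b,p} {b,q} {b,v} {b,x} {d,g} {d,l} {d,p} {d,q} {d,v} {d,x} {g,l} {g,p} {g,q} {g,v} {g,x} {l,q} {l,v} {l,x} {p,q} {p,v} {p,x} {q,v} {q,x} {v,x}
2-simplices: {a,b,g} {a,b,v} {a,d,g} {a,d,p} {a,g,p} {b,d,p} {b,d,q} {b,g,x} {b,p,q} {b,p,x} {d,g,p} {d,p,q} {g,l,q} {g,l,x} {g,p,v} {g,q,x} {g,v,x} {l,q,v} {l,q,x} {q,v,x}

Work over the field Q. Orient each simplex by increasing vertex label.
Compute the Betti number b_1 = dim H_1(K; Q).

b_1=6

n_0=9 n_1=31 n_2=20  [Q]
∂1: piv[ab,ad,ag,ap,av,bq,bx,dl] rk=8  ker:bd,bg,bp,bv,dg,dp,dq,dv,dx,gl,gp,gq,gv,gx,lq,lv,lx,pq,pv,px,qv,qx,vx
∂2: piv[abg,abv,adg,adp,agp,bdp,bdq,bgx,bpq,bpx,glq,glx,gpv,gqx,gvx,lqv,qvx] rk=17  ker:dgp,dpq,lqx
b_1=(31−8)−17=6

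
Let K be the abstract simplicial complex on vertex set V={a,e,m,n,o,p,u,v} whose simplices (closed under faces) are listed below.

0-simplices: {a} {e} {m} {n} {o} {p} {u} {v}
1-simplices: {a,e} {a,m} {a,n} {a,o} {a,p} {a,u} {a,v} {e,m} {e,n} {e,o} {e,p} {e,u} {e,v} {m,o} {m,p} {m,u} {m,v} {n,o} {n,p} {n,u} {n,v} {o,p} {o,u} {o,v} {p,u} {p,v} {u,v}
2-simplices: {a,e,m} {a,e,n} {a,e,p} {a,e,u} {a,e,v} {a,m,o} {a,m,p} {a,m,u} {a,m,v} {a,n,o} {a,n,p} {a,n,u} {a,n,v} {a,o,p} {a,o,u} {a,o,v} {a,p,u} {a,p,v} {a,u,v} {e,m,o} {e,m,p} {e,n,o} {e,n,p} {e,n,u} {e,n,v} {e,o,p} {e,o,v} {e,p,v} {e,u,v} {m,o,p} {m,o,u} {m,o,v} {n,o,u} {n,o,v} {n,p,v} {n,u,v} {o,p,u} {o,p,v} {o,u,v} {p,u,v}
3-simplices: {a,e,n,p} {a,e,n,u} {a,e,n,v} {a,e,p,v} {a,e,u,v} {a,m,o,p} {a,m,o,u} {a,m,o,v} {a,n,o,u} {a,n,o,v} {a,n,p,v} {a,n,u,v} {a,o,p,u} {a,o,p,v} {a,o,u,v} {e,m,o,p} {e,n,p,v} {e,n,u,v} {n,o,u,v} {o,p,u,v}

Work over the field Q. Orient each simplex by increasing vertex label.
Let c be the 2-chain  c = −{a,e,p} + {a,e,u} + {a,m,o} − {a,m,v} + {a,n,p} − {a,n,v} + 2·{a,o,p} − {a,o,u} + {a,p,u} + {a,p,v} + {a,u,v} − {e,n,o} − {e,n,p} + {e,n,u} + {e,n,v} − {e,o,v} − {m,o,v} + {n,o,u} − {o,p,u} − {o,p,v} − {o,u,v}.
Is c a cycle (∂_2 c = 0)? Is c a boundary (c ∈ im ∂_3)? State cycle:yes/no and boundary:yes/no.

n_0=8 n_1=27 n_2=40 n_3=20  [Q]
∂1: piv[ae,am,an,ao,ap,au,av] rk=7  ker:em,en,eo,ep,eu,ev,mo,mp,mu,mv,no,np,nu,nv,op,ou,ov,pu,pv,uv
∂2: piv[aem,aen,aep,aeu,aev,amo,amp,amu,amv,ano,anp,anu,anv,aop,aou,aov,apu,apv,auv,emo] rk=20  ker:emp,eno,enp,enu,env,eop,eov,epv,euv,mop,mou,mov,nou,nov,npv,nuv,opu,opv,ouv,puv
∂3: piv[aenp,aenu,aenv,aepv,aeuv,amop,amou,amov,anou,anov,anpv,anuv,aopu,aopv,aouv,emop,opuv] rk=17  ker:enpv,enuv,nouv
∂2c = 0
c vs im∂3: residual ≠ 0 ⇒ not boundary

cycle:yes boundary:no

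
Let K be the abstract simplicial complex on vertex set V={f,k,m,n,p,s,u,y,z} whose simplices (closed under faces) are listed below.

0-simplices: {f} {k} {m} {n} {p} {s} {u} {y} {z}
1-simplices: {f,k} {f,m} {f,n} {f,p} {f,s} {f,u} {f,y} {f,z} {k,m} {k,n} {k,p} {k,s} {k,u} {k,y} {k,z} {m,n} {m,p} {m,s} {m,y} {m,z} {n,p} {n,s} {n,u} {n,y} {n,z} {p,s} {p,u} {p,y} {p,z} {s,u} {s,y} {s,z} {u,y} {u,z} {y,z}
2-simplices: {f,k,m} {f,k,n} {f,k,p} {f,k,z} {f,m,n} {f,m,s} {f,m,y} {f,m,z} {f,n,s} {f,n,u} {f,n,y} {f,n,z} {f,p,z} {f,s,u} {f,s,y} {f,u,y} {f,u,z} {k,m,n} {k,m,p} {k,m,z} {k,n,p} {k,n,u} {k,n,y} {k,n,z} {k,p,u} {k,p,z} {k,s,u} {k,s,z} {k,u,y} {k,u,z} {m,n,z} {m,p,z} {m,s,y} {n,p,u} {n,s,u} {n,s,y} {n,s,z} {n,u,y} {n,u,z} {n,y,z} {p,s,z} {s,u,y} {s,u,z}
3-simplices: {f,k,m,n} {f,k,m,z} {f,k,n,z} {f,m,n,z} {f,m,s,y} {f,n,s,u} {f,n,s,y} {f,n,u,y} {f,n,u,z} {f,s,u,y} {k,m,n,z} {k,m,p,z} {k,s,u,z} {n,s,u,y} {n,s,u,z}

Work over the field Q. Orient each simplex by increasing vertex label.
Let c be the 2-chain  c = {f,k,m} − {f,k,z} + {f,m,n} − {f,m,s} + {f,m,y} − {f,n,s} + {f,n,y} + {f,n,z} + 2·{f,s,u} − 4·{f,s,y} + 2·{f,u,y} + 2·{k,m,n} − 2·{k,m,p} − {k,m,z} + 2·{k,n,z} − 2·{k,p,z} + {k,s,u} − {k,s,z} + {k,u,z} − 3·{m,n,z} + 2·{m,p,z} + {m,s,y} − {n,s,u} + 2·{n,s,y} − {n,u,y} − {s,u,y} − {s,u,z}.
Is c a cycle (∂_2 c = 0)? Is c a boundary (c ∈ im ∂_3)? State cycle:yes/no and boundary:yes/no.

n_0=9 n_1=35 n_2=43 n_3=15  [Q]
∂1: piv[fk,fm,fn,fp,fs,fu,fy,fz] rk=8  ker:km,kn,kp,ks,ku,ky,kz,mn,mp,ms,my,mz,np,ns,nu,ny,nz,ps,pu,py,pz,su,sy,sz,uy,uz,yz
∂2: piv[fkm,fkn,fkp,fkz,fmn,fms,fmy,fmz,fns,fnu,fny,fnz,fpz,fsu,fsy,fuy,fuz,kmp,knp,knu,kny,kpu,ksu,ksz,nyz,psz] rk=26  ker:kmn,kmz,knz,kpz,kuy,kuz,mnz,mpz,msy,npu,nsu,nsy,nsz,nuy,nuz,suy,suz
∂3: piv[fkmn,fkmz,fknz,fmnz,fmsy,fnsu,fnsy,fnuy,fnuz,fsuy,kmpz,ksuz,nsuz] rk=13  ker:kmnz,nsuy
∂2c = 0
c vs im∂3: reduces to 0 ⇒ boundary

cycle:yes boundary:yes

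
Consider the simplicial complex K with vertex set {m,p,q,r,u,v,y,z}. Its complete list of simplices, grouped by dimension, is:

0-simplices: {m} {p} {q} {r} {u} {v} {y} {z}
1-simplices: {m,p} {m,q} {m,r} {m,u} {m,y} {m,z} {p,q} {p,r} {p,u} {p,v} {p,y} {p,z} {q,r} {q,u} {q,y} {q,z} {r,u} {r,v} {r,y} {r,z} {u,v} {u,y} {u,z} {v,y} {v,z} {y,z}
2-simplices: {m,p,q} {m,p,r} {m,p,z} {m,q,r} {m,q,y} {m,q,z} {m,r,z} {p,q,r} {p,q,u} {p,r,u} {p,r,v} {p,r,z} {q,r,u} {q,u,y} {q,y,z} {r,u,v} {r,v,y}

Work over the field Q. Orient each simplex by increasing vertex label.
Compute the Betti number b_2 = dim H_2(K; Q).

n_0=8 n_1=26 n_2=17  [Q]
∂1: piv[mp,mq,mr,mu,my,mz,pv] rk=7  ker:pq,pr,pu,py,pz,qr,qu,qy,qz,ru,rv,ry,rz,uv,uy,uz,vy,vz,yz
∂2: piv[mpq,mpr,mpz,mqr,mqy,mqz,mrz,pqu,pru,prv,quy,qyz,ruv,rvy] rk=14  ker:pqr,prz,qru
b_2=(17−14)−0=3

b_2=3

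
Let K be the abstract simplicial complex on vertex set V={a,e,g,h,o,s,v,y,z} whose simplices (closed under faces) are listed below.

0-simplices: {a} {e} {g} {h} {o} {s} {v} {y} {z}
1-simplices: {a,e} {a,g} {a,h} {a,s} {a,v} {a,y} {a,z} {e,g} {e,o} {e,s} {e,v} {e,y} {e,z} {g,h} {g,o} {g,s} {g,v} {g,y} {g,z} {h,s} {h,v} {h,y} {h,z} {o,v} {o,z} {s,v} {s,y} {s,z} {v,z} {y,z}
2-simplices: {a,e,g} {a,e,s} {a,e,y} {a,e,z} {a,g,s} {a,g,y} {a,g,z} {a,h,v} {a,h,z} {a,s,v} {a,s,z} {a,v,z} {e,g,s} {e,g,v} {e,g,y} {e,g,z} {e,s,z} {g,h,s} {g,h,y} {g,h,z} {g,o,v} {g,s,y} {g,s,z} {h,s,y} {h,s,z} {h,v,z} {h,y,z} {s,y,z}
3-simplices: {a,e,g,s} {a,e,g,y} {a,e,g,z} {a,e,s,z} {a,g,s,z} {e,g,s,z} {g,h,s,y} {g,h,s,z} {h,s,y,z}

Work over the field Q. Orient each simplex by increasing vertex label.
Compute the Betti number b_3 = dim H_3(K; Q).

n_0=9 n_1=30 n_2=28 n_3=9  [Q]
∂1: piv[ae,ag,ah,as,av,ay,az,eo] rk=8  ker:eg,es,ev,ey,ez,gh,go,gs,gv,gy,gz,hs,hv,hy,hz,ov,oz,sv,sy,sz,vz,yz
∂2: piv[aeg,aes,aey,aez,ags,agy,agz,ahv,ahz,asv,asz,avz,egv,ghs,ghy,ghz,gov,gsy,hyz] rk=19  ker:egs,egy,egz,esz,gsz,hsy,hsz,hvz,syz
∂3: piv[aegs,aegy,aegz,aesz,agsz,ghsy,ghsz,hsyz] rk=8  ker:egsz
b_3=(9−8)−0=1

b_3=1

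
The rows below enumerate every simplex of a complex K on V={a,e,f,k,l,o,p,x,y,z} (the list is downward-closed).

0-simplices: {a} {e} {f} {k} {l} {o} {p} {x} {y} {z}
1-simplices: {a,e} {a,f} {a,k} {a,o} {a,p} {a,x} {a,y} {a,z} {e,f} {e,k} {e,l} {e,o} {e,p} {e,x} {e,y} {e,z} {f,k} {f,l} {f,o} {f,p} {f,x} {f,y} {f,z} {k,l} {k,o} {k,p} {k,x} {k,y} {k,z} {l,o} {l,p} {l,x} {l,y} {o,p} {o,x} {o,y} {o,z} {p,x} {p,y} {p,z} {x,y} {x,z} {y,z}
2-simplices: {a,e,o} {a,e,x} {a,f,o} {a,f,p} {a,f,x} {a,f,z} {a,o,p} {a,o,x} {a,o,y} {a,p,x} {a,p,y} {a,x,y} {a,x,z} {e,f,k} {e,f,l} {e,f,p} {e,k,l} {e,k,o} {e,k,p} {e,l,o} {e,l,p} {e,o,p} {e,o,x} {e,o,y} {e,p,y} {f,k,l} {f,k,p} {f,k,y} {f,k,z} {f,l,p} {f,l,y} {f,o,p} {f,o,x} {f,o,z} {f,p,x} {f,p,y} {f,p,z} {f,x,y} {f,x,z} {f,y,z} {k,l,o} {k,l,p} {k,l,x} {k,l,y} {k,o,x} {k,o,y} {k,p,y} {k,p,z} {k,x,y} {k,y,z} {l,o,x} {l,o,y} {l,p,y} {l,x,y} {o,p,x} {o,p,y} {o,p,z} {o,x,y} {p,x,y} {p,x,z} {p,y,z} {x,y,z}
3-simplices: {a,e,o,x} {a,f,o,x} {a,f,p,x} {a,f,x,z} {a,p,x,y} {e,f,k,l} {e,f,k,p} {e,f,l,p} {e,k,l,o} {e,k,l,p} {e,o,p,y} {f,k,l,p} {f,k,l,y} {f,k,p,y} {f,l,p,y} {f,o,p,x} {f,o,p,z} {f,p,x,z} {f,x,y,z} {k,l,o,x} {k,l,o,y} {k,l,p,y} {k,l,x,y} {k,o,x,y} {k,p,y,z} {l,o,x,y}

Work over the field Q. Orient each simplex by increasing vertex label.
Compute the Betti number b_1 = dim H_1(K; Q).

b_1=2

n_0=10 n_1=43 n_2=62 n_3=26  [Q]
∂1: piv[ae,af,ak,ao,ap,ax,ay,az,el] rk=9  ker:ef,ek,eo,ep,ex,ey,ez,fk,fl,fo,fp,fx,fy,fz,kl,ko,kp,kx,ky,kz,lo,lp,lx,ly,op,ox,oy,oz,px,py,pz,xy,xz,yz
∂2: piv[aeo,aex,afo,afp,afx,afz,aop,aox,aoy,apx,apy,axy,axz,efk,efl,efp,ekl,eko,ekp,elo,elp,eop,eoy,fky,fkz,fly,foz,fpy,fpz,fyz,klx,kox] rk=32  ker:eox,epy,fkl,fkp,flp,fop,fox,fpx,fxy,fxz,klo,klp,kly,koy,kpy,kpz,kxy,kyz,lox,loy,lpy,lxy,opx,opy,opz,oxy,pxy,pxz,pyz,xyz
∂3: piv[aeox,afox,afpx,afxz,apxy,efkl,efkp,eflp,eklo,eklp,eopy,fkly,fkpy,flpy,fopx,fopz,fpxz,fxyz,klox,kloy,klxy,koxy,kpyz] rk=23  ker:fklp,klpy,loxy
b_1=(43−9)−32=2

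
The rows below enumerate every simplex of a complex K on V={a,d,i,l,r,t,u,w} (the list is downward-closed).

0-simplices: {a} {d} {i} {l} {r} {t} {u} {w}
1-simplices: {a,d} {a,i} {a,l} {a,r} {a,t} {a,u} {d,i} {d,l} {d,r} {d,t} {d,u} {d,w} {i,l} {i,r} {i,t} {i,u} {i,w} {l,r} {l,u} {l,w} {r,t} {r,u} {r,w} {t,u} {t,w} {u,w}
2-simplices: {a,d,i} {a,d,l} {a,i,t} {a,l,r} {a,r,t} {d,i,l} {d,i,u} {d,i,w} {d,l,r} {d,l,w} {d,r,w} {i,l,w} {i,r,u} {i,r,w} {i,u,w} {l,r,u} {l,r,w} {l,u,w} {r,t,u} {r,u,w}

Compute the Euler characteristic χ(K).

n_0=8 n_1=26 n_2=20
χ=+8−26+20=2

χ(K)=2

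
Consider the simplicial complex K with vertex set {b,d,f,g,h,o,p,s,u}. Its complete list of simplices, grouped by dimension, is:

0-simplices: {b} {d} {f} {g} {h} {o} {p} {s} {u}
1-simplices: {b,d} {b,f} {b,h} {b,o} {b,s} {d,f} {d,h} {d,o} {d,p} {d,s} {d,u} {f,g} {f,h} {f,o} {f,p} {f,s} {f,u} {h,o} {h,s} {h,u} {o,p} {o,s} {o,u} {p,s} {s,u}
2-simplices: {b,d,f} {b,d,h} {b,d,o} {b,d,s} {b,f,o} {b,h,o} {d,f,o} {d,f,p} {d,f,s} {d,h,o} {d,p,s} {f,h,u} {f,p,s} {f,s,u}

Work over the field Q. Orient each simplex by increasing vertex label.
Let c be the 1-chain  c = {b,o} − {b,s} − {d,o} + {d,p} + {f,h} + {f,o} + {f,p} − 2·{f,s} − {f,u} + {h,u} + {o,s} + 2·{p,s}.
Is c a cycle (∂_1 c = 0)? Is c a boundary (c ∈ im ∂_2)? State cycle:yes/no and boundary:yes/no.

cycle:yes boundary:no

n_0=9 n_1=25 n_2=14  [Q]
∂1: piv[bd,bf,bh,bo,bs,dp,du,fg] rk=8  ker:df,dh,do,ds,fh,fo,fp,fs,fu,ho,hs,hu,op,os,ou,ps,su
∂2: piv[bdf,bdh,bdo,bds,bfo,bho,dfp,dfs,dps,fhu,fsu] rk=11  ker:dfo,dho,fps
∂1c = 0
c vs im∂2: residual ≠ 0 ⇒ not boundary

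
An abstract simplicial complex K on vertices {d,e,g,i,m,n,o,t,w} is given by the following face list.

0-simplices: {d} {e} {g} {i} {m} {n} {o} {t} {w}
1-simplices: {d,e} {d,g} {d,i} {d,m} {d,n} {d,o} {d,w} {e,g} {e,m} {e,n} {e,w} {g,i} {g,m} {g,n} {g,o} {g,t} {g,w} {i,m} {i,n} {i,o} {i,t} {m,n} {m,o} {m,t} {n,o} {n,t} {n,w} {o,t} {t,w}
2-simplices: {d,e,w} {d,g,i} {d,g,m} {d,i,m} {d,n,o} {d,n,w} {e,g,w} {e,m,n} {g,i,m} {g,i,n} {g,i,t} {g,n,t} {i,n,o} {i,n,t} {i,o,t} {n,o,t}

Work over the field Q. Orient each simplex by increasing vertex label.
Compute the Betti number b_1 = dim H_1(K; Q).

n_0=9 n_1=29 n_2=16  [Q]
∂1: piv[de,dg,di,dm,dn,do,dw,gt] rk=8  ker:eg,em,en,ew,gi,gm,gn,go,gw,im,in,io,it,mn,mo,mt,no,nt,nw,ot,tw
∂2: piv[dew,dgi,dgm,dim,dno,dnw,egw,emn,gin,git,gnt,ino,iot] rk=13  ker:gim,int,not
b_1=(29−8)−13=8

b_1=8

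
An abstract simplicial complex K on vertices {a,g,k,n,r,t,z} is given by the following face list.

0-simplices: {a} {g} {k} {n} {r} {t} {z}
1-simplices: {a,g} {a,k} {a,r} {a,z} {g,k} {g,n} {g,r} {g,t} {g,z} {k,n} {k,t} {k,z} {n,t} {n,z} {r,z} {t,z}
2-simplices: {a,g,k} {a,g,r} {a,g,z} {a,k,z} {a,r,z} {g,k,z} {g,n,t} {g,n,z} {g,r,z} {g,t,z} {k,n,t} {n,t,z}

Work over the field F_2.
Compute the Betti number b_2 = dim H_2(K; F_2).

n_0=7 n_1=16 n_2=12  [Z2]
∂1: piv[ag,ak,ar,az,gn,gt] rk=6  ker:gk,gr,gz,kn,kt,kz,nt,nz,rz,tz
∂2: piv[agk,agr,agz,akz,arz,gnt,gnz,gtz,knt] rk=9  ker:gkz,grz,ntz
b_2=(12−9)−0=3

b_2=3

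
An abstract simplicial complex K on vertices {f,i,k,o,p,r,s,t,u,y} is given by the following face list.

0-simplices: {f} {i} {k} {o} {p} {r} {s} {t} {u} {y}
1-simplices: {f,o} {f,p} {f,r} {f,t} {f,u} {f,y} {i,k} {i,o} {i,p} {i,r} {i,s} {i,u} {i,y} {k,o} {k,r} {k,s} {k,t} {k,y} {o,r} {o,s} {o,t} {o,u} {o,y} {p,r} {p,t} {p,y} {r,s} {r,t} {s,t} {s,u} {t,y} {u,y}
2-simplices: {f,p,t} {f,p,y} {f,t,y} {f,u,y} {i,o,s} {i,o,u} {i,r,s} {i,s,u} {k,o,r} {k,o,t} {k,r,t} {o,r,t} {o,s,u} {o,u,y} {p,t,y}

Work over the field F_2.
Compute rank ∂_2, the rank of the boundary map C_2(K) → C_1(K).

n_0=10 n_1=32 n_2=15  [Z2]
∂1: piv[fo,fp,fr,ft,fu,fy,ik,io,is] rk=9  ker:ip,ir,iu,iy,ko,kr,ks,kt,ky,or,os,ot,ou,oy,pr,pt,py,rs,rt,st,su,ty,uy
∂2: piv[fpt,fpy,fty,fuy,ios,iou,irs,isu,kor,kot,krt,ouy] rk=12  ker:ort,osu,pty
rk∂_2=12

rank∂_2=12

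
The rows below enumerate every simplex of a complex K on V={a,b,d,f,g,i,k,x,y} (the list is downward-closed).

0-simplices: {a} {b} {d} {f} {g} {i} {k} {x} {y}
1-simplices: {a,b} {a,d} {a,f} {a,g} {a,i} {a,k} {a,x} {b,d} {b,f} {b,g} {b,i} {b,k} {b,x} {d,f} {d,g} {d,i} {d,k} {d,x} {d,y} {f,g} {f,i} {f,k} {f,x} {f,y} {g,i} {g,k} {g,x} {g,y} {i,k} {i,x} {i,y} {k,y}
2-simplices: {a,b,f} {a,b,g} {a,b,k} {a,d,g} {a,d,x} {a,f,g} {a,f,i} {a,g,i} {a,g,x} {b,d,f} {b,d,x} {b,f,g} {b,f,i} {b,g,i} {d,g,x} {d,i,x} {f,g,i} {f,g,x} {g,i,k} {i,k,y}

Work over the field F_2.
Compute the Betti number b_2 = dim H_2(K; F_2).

n_0=9 n_1=32 n_2=20  [Z2]
∂1: piv[ab,ad,af,ag,ai,ak,ax,dy] rk=8  ker:bd,bf,bg,bi,bk,bx,df,dg,di,dk,dx,fg,fi,fk,fx,fy,gi,gk,gx,gy,ik,ix,iy,ky
∂2: piv[abf,abg,abk,adg,adx,afg,afi,agi,agx,bdf,bdx,bfi,dix,fgx,gik,iky] rk=16  ker:bfg,bgi,dgx,fgi
b_2=(20−16)−0=4

b_2=4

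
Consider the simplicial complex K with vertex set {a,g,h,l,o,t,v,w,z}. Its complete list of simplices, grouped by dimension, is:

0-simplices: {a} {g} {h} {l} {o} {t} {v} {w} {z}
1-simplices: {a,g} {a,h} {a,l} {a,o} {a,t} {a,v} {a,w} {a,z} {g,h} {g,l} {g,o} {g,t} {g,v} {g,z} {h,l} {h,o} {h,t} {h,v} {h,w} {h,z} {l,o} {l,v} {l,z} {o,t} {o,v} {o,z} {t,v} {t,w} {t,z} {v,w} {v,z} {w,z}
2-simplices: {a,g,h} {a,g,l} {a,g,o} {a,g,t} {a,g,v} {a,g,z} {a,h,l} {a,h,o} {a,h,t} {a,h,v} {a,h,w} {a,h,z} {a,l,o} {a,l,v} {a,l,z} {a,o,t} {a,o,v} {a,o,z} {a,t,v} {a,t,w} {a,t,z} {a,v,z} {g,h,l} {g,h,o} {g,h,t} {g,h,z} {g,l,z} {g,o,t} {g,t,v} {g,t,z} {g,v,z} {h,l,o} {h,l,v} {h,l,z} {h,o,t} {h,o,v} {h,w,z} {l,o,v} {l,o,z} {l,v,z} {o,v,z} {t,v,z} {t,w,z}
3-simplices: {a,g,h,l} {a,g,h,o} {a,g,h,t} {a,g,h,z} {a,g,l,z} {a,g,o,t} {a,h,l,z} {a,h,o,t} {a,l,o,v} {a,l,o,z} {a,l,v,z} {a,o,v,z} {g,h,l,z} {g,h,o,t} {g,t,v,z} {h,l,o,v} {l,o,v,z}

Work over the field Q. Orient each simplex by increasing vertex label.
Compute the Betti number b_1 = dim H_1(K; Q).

b_1=1

n_0=9 n_1=32 n_2=43 n_3=17  [Q]
∂1: piv[ag,ah,al,ao,at,av,aw,az] rk=8  ker:gh,gl,go,gt,gv,gz,hl,ho,ht,hv,hw,hz,lo,lv,lz,ot,ov,oz,tv,tw,tz,vw,vz,wz
∂2: piv[agh,agl,ago,agt,agv,agz,ahl,aho,aht,ahv,ahw,ahz,alo,alv,alz,aot,aov,aoz,atv,atw,atz,avz,hwz] rk=23  ker:ghl,gho,ght,ghz,glz,got,gtv,gtz,gvz,hlo,hlv,hlz,hot,hov,lov,loz,lvz,ovz,tvz,twz
∂3: piv[aghl,agho,aght,aghz,aglz,agot,ahlz,ahot,alov,aloz,alvz,aovz,gtvz,hlov] rk=14  ker:ghlz,ghot,lovz
b_1=(32−8)−23=1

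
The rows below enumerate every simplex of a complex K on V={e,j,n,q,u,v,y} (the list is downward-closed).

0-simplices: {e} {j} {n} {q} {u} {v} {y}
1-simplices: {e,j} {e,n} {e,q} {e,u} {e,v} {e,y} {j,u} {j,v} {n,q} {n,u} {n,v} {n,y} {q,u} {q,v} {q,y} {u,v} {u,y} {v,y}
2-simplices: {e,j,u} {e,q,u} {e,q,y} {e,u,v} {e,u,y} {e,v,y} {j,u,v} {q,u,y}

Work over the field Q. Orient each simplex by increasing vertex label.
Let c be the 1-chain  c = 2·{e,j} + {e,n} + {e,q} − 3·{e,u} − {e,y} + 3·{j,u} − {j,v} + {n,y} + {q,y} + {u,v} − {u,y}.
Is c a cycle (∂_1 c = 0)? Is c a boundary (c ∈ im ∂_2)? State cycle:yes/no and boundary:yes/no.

cycle:yes boundary:no

n_0=7 n_1=18 n_2=8  [Q]
∂1: piv[ej,en,eq,eu,ev,ey] rk=6  ker:ju,jv,nq,nu,nv,ny,qu,qv,qy,uv,uy,vy
∂2: piv[eju,equ,eqy,euv,euy,evy,juv] rk=7  ker:quy
∂1c = 0
c vs im∂2: residual ≠ 0 ⇒ not boundary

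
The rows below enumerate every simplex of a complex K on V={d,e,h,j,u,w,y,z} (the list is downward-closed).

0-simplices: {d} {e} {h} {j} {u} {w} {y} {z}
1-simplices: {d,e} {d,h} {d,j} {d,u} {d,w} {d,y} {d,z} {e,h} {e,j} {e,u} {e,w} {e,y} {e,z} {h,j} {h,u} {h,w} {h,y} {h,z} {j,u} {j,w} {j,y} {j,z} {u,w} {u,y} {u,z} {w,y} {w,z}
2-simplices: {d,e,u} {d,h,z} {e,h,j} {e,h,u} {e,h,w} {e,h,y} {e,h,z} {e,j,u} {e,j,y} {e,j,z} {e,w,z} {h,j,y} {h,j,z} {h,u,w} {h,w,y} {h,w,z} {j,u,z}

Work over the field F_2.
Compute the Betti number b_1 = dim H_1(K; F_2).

n_0=8 n_1=27 n_2=17  [Z2]
∂1: piv[de,dh,dj,du,dw,dy,dz] rk=7  ker:eh,ej,eu,ew,ey,ez,hj,hu,hw,hy,hz,ju,jw,jy,jz,uw,uy,uz,wy,wz
∂2: piv[deu,dhz,ehj,ehu,ehw,ehy,ehz,eju,ejy,ejz,ewz,huw,hwy,juz] rk=14  ker:hjy,hjz,hwz
b_1=(27−7)−14=6

b_1=6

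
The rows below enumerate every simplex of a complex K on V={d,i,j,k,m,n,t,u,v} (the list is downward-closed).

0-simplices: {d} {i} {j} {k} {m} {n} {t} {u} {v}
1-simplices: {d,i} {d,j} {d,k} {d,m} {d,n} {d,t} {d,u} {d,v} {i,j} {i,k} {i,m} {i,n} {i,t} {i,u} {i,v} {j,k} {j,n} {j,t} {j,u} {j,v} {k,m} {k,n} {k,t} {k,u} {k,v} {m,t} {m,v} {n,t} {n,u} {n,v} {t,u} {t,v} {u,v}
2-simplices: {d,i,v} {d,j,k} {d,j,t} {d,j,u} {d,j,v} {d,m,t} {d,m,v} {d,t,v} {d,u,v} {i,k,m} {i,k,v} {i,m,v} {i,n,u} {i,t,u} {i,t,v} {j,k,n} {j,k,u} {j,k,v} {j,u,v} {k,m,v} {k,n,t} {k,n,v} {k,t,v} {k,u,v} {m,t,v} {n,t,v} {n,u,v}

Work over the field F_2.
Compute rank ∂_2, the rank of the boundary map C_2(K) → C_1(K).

rank∂_2=22

n_0=9 n_1=33 n_2=27  [Z2]
∂1: piv[di,dj,dk,dm,dn,dt,du,dv] rk=8  ker:ij,ik,im,in,it,iu,iv,jk,jn,jt,ju,jv,km,kn,kt,ku,kv,mt,mv,nt,nu,nv,tu,tv,uv
∂2: piv[div,djk,djt,dju,djv,dmt,dmv,dtv,duv,ikm,ikv,imv,inu,itu,itv,jkn,jku,jkv,knt,knv,ktv,nuv] rk=22  ker:juv,kmv,kuv,mtv,ntv
rk∂_2=22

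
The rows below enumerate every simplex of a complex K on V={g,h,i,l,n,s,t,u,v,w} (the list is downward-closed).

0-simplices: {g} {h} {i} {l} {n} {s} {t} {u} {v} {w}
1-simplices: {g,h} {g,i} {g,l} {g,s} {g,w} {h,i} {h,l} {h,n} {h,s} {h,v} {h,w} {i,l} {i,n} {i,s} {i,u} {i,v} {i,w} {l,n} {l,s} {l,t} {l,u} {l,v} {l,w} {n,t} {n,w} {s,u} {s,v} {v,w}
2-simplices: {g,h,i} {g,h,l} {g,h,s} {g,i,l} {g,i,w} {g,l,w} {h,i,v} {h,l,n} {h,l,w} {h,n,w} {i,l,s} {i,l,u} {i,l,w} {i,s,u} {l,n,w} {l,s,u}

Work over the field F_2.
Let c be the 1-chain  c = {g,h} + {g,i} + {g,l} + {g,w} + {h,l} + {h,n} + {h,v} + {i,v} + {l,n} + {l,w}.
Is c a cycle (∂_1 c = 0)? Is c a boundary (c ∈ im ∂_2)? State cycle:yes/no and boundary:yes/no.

cycle:yes boundary:yes

n_0=10 n_1=28 n_2=16  [Z2]
∂1: piv[gh,gi,gl,gs,gw,hn,hv,iu,lt] rk=9  ker:hi,hl,hs,hw,il,in,is,iv,iw,ln,ls,lu,lv,lw,nt,nw,su,sv,vw
∂2: piv[ghi,ghl,ghs,gil,giw,glw,hiv,hln,hlw,hnw,ils,ilu,isu] rk=13  ker:ilw,lnw,lsu
∂1c = 0
c vs im∂2: reduces to 0 ⇒ boundary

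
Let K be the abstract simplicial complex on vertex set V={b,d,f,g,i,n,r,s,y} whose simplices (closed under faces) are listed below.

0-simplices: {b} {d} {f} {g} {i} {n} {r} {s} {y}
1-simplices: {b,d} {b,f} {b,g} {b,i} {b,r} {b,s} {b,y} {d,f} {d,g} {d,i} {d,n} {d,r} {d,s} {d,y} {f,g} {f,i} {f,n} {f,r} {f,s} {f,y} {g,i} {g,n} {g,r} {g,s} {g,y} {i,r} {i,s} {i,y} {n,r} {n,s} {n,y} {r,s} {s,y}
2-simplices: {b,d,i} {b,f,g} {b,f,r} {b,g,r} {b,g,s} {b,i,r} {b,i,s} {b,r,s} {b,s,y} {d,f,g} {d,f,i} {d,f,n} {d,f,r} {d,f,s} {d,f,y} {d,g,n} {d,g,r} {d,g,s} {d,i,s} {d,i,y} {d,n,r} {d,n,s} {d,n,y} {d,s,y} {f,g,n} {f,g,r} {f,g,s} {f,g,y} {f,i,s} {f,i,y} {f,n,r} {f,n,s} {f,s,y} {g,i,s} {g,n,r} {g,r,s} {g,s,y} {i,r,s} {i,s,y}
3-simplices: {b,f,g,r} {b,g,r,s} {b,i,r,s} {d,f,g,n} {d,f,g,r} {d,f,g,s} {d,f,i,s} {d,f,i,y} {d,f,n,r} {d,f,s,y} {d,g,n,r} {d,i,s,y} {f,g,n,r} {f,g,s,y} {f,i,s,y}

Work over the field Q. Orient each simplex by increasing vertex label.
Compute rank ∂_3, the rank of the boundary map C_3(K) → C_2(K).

n_0=9 n_1=33 n_2=39 n_3=15  [Q]
∂1: piv[bd,bf,bg,bi,br,bs,by,dn] rk=8  ker:df,dg,di,dr,ds,dy,fg,fi,fn,fr,fs,fy,gi,gn,gr,gs,gy,ir,is,iy,nr,ns,ny,rs,sy
∂2: piv[bdi,bfg,bfr,bgr,bgs,bir,bis,brs,bsy,dfg,dfi,dfn,dfr,dfs,dfy,dgn,dgs,dis,diy,dnr,dns,dny,dsy,fgy,gis] rk=25  ker:dgr,fgn,fgr,fgs,fis,fiy,fnr,fns,fsy,gnr,grs,gsy,irs,isy
∂3: piv[bfgr,bgrs,birs,dfgn,dfgr,dfgs,dfis,dfiy,dfnr,dfsy,dgnr,disy,fgsy] rk=13  ker:fgnr,fisy
rk∂_3=13

rank∂_3=13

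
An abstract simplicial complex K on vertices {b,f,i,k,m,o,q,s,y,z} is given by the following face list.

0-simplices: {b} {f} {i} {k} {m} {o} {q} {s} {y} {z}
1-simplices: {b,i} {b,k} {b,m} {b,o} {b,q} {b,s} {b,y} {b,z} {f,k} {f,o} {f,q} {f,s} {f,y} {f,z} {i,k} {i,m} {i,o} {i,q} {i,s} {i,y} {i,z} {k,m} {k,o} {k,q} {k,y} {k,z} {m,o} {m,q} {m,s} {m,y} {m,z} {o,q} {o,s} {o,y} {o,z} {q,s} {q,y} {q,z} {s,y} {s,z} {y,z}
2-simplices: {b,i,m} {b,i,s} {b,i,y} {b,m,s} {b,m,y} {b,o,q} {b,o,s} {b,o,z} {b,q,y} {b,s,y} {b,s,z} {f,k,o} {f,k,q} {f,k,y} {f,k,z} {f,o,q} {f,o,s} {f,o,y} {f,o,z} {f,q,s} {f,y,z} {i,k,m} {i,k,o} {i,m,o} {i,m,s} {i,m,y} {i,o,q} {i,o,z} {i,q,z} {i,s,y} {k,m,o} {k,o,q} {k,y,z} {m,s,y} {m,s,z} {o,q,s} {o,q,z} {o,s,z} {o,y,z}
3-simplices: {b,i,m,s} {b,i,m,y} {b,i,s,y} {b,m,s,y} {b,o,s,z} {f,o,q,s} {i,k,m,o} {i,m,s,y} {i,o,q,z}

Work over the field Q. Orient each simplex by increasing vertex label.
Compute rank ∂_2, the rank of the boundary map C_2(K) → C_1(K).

n_0=10 n_1=41 n_2=39 n_3=9  [Q]
∂1: piv[bi,bk,bm,bo,bq,bs,by,bz,fk] rk=9  ker:fo,fq,fs,fy,fz,ik,im,io,iq,is,iy,iz,km,ko,kq,ky,kz,mo,mq,ms,my,mz,oq,os,oy,oz,qs,qy,qz,sy,sz,yz
∂2: piv[bim,bis,biy,bms,bmy,boq,bos,boz,bqy,bsy,bsz,fko,fkq,fky,fkz,foq,fos,foy,foz,fqs,fyz,ikm,iko,imo,ioq,ioz,iqz,msz] rk=28  ker:ims,imy,isy,kmo,koq,kyz,msy,oqs,oqz,osz,oyz
∂3: piv[bims,bimy,bisy,bmsy,bosz,foqs,ikmo,ioqz] rk=8  ker:imsy
rk∂_2=28

rank∂_2=28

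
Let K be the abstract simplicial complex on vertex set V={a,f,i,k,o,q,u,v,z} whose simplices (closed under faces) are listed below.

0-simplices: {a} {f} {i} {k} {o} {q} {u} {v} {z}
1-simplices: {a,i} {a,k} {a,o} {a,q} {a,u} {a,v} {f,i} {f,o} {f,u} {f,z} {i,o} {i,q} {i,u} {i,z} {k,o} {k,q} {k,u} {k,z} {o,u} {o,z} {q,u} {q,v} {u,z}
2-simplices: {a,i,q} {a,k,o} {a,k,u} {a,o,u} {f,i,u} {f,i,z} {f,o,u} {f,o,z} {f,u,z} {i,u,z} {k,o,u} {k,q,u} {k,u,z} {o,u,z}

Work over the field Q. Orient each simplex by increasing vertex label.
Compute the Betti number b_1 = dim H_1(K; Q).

n_0=9 n_1=23 n_2=14  [Q]
∂1: piv[ai,ak,ao,aq,au,av,fi,fz] rk=8  ker:fo,fu,io,iq,iu,iz,ko,kq,ku,kz,ou,oz,qu,qv,uz
∂2: piv[aiq,ako,aku,aou,fiu,fiz,fou,foz,fuz,kqu,kuz] rk=11  ker:iuz,kou,ouz
b_1=(23−8)−11=4

b_1=4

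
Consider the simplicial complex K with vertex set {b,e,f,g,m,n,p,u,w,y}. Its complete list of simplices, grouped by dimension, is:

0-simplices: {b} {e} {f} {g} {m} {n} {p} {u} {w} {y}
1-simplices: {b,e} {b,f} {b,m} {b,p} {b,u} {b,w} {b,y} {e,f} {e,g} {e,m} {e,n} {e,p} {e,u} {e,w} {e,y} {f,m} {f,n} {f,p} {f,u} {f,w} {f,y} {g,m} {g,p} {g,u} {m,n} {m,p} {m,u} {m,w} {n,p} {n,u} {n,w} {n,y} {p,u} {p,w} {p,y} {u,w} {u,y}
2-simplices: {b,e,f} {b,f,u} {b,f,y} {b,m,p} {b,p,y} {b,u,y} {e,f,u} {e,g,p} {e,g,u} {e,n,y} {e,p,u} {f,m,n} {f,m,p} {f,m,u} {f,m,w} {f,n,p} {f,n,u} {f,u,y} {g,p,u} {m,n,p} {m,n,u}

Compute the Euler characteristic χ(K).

χ(K)=-6

n_0=10 n_1=37 n_2=21
χ=+10−37+21=-6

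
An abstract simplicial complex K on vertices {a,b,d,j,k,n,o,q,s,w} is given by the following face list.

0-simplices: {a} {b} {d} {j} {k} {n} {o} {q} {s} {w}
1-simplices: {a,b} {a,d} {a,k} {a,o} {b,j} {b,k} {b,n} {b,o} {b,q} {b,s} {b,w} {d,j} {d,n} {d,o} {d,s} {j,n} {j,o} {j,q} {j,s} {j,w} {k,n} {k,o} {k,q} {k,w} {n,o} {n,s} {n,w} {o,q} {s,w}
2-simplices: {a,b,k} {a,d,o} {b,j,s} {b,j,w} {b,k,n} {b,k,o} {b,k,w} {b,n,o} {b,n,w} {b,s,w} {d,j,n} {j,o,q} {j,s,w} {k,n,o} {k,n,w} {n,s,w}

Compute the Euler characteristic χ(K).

n_0=10 n_1=29 n_2=16
χ=+10−29+16=-3

χ(K)=-3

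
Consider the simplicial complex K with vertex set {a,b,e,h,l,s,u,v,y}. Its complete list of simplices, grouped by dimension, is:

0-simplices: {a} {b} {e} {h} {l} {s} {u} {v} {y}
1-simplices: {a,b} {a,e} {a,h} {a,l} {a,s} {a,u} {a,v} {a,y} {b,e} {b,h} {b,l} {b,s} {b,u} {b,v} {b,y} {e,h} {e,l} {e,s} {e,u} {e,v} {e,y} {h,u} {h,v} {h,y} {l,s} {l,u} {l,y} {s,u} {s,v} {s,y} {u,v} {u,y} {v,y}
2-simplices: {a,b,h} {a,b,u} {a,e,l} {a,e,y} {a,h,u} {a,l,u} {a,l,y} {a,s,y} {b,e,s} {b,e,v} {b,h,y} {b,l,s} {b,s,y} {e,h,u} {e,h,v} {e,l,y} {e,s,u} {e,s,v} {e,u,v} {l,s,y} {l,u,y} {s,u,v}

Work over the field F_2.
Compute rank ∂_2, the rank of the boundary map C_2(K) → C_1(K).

rank∂_2=20

n_0=9 n_1=33 n_2=22  [Z2]
∂1: piv[ab,ae,ah,al,as,au,av,ay] rk=8  ker:be,bh,bl,bs,bu,bv,by,eh,el,es,eu,ev,ey,hu,hv,hy,ls,lu,ly,su,sv,sy,uv,uy,vy
∂2: piv[abh,abu,ael,aey,ahu,alu,aly,asy,bes,bev,bhy,bls,bsy,ehu,ehv,esu,esv,euv,lsy,luy] rk=20  ker:ely,suv
rk∂_2=20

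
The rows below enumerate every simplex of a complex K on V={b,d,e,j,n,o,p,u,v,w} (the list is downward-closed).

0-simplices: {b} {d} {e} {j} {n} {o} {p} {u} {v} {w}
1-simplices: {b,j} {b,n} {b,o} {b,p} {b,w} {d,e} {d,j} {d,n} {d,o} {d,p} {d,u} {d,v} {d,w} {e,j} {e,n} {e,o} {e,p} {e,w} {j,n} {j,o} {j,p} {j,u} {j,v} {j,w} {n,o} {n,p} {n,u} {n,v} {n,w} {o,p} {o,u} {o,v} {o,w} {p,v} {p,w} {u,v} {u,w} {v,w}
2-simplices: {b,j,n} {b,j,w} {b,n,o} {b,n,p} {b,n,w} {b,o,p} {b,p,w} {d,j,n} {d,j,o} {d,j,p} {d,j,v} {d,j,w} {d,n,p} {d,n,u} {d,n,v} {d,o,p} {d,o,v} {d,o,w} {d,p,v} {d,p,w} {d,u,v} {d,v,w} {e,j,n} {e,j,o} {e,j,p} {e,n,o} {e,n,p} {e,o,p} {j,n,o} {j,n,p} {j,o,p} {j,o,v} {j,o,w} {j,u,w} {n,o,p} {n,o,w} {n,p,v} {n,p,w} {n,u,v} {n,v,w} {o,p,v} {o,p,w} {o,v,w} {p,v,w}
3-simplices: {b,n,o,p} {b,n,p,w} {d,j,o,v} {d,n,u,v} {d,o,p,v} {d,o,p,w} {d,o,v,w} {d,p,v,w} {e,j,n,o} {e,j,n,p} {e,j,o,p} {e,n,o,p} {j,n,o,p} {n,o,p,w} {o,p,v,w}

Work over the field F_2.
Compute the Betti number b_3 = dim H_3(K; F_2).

n_0=10 n_1=38 n_2=44 n_3=15  [Z2]
∂1: piv[bj,bn,bo,bp,bw,de,dj,du,dv] rk=9  ker:dn,do,dp,dw,ej,en,eo,ep,ew,jn,jo,jp,ju,jv,jw,no,np,nu,nv,nw,op,ou,ov,ow,pv,pw,uv,uw,vw
∂2: piv[bjn,bjw,bno,bnp,bnw,bop,bpw,djn,djo,djp,djv,djw,dnp,dnu,dnv,dop,dov,dow,dpv,duv,dvw,ejn,ejo,ejp,juw] rk=25  ker:dpw,eno,enp,eop,jno,jnp,jop,jov,jow,nop,now,npv,npw,nuv,nvw,opv,opw,ovw,pvw
∂3: piv[bnop,bnpw,djov,dnuv,dopv,dopw,dovw,dpvw,ejno,ejnp,ejop,enop,nopw] rk=13  ker:jnop,opvw
b_3=(15−13)−0=2

b_3=2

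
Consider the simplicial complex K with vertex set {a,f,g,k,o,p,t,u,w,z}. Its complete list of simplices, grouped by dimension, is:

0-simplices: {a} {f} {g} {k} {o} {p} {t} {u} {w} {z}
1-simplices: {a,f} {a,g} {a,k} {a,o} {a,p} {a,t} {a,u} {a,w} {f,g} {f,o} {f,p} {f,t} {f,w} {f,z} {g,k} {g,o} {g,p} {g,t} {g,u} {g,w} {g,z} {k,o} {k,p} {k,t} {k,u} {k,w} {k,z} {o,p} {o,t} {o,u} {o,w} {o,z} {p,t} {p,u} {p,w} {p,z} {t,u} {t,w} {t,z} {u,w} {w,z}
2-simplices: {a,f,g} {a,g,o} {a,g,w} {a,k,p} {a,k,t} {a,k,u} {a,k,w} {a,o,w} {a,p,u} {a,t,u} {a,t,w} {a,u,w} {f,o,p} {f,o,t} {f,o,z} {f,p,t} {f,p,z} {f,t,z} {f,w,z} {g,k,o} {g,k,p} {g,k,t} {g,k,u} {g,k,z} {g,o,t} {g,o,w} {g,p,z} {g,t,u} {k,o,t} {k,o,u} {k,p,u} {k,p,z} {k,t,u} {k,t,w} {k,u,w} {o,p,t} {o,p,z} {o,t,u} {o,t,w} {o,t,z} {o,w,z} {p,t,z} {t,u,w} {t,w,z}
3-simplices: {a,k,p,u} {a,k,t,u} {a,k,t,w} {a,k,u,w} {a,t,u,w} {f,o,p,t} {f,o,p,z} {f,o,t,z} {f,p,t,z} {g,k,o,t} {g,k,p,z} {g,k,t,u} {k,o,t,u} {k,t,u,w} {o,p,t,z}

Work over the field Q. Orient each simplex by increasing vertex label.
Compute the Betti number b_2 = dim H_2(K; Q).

n_0=10 n_1=41 n_2=44 n_3=15  [Q]
∂1: piv[af,ag,ak,ao,ap,at,au,aw,fz] rk=9  ker:fg,fo,fp,ft,fw,gk,go,gp,gt,gu,gw,gz,ko,kp,kt,ku,kw,kz,op,ot,ou,ow,oz,pt,pu,pw,pz,tu,tw,tz,uw,wz
∂2: piv[afg,ago,agw,akp,akt,aku,akw,aow,apu,atu,atw,auw,fop,fot,foz,fpt,fpz,ftz,fwz,gko,gkp,gkt,gku,gkz,got,gpz,kou,otw,owz] rk=29  ker:gow,gtu,kot,kpu,kpz,ktu,ktw,kuw,opt,opz,otu,otz,ptz,tuw,twz
∂3: piv[akpu,aktu,aktw,akuw,atuw,fopt,fopz,fotz,fptz,gkot,gkpz,gktu,kotu] rk=13  ker:ktuw,optz
b_2=(44−29)−13=2

b_2=2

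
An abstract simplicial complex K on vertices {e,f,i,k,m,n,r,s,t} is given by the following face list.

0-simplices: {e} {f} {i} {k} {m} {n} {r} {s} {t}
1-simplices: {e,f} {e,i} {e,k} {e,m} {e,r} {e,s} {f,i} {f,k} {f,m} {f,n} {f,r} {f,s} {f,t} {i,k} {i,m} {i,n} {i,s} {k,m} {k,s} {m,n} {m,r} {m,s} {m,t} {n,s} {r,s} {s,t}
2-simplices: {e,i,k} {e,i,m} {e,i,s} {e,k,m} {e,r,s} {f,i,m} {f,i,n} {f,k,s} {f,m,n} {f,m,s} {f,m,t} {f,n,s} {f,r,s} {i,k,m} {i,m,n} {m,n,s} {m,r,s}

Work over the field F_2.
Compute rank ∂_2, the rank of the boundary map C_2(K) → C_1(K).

rank∂_2=14

n_0=9 n_1=26 n_2=17  [Z2]
∂1: piv[ef,ei,ek,em,er,es,fn,ft] rk=8  ker:fi,fk,fm,fr,fs,ik,im,in,is,km,ks,mn,mr,ms,mt,ns,rs,st
∂2: piv[eik,eim,eis,ekm,ers,fim,fin,fks,fmn,fms,fmt,fns,frs,mrs] rk=14  ker:ikm,imn,mns
rk∂_2=14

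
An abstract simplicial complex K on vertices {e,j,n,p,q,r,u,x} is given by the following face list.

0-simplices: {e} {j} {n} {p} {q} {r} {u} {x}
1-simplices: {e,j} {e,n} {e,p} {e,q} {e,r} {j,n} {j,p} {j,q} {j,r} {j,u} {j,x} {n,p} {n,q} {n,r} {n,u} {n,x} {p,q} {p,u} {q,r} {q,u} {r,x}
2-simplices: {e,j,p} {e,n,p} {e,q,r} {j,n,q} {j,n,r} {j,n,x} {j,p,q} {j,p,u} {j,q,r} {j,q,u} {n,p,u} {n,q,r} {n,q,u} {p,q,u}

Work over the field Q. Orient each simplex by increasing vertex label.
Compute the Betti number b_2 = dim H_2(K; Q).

b_2=2

n_0=8 n_1=21 n_2=14  [Q]
∂1: piv[ej,en,ep,eq,er,ju,jx] rk=7  ker:jn,jp,jq,jr,np,nq,nr,nu,nx,pq,pu,qr,qu,rx
∂2: piv[ejp,enp,eqr,jnq,jnr,jnx,jpq,jpu,jqr,jqu,npu,nqu] rk=12  ker:nqr,pqu
b_2=(14−12)−0=2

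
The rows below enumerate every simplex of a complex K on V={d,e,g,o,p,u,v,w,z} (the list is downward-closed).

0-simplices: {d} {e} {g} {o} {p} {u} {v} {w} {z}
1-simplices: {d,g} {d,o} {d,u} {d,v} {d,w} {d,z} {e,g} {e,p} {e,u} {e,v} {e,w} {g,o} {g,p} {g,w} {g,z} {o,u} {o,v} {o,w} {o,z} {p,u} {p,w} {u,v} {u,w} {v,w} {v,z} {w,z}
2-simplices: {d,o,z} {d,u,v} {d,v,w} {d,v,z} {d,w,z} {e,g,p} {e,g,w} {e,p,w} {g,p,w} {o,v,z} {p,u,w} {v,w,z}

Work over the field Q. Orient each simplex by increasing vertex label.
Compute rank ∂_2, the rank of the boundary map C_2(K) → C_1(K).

n_0=9 n_1=26 n_2=12  [Q]
∂1: piv[dg,do,du,dv,dw,dz,eg,ep] rk=8  ker:eu,ev,ew,go,gp,gw,gz,ou,ov,ow,oz,pu,pw,uv,uw,vw,vz,wz
∂2: piv[doz,duv,dvw,dvz,dwz,egp,egw,epw,ovz,puw] rk=10  ker:gpw,vwz
rk∂_2=10

rank∂_2=10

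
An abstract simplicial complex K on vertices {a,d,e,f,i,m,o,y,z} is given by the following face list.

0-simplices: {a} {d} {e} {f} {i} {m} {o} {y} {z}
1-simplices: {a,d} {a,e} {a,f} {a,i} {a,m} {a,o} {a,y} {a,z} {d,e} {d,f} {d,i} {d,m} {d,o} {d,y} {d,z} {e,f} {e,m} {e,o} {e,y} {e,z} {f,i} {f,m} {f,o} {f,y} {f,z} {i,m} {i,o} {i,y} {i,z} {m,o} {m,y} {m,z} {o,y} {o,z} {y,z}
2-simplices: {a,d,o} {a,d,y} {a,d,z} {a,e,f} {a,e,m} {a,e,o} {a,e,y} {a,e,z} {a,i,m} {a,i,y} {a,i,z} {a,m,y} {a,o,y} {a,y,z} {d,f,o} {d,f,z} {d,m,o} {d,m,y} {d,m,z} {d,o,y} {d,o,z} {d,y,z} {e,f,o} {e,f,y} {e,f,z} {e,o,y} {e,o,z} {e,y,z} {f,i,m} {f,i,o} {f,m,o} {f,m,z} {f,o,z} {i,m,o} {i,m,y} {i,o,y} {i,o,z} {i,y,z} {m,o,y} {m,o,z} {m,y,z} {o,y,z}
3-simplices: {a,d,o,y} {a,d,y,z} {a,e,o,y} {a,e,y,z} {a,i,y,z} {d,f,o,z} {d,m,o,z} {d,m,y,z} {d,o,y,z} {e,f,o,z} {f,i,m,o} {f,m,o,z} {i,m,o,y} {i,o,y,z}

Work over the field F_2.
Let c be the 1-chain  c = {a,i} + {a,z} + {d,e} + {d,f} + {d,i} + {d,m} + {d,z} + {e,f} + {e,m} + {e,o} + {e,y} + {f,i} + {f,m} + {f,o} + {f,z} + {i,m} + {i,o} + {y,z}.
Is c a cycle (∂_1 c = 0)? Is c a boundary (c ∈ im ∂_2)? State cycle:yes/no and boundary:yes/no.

n_0=9 n_1=35 n_2=42 n_3=14  [Z2]
∂1: piv[ad,ae,af,ai,am,ao,ay,az] rk=8  ker:de,df,di,dm,do,dy,dz,ef,em,eo,ey,ez,fi,fm,fo,fy,fz,im,io,iy,iz,mo,my,mz,oy,oz,yz
∂2: piv[ado,ady,adz,aef,aem,aeo,aey,aez,aim,aiy,aiz,amy,aoy,ayz,dfo,dfz,dmo,dmy,dmz,doz,efo,efy,fim,fio,fmo] rk=25  ker:doy,dyz,efz,eoy,eoz,eyz,fmz,foz,imo,imy,ioy,ioz,iyz,moy,moz,myz,oyz
∂3: piv[adoy,adyz,aeoy,aeyz,aiyz,dfoz,dmoz,dmyz,doyz,efoz,fimo,fmoz,imoy,ioyz] rk=14
∂1c = {d} + {e} + {i} + {o}

cycle:no boundary:no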